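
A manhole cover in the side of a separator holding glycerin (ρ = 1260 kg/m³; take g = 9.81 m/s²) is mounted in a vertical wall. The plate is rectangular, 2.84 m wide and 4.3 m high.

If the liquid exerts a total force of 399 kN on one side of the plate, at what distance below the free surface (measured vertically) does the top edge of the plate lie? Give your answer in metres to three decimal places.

γ = ρg = 1260 × 9.81 / 1000 = 12.3606 kN/m³.
A = 2.84 × 4.3 = 12.212 m².
From F = γ·h_c·A, the centroid depth is h_c = 399/(12.3606 × 12.212) = 2.6433 m.
The centroid lies 4.3/2 = 2.15 m below the top edge, so the top edge sits at h_top = 2.6433 − 2.15 = 0.4933 m below the surface.

d_top ≈ 0.493 m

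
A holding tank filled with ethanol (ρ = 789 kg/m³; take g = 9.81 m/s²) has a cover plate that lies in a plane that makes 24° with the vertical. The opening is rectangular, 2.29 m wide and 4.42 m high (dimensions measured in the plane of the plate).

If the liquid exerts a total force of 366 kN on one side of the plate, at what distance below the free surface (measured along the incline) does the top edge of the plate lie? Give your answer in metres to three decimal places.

y_top ≈ 2.904 m

γ = ρg = 789 × 9.81 / 1000 = 7.74009 kN/m³.
A = 2.29 × 4.42 = 10.1218 m².
From F = γ·h_c·A, the centroid depth is h_c = 366/(7.74009 × 10.1218) = 4.67173 m.
The plate makes 24° with the vertical, i.e. θ = 90° − 24° = 66° to the horizontal. Measuring y along the incline from the free-surface line, vertical depth h = y·sinθ with sinθ = 0.913545.
Along the incline, y_c = h_c/sinθ = 4.67173/0.913545 = 5.11385 m.
The centroid lies 4.42/2 = 2.21 m below the top edge, so the top edge sits at y_top = 5.11385 − 2.21 = 2.90385 m along the incline.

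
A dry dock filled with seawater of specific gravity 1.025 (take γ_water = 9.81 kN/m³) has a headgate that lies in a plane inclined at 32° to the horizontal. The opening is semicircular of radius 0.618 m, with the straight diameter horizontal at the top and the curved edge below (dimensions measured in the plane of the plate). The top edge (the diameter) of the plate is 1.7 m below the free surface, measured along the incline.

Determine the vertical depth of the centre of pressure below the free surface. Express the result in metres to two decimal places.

γ = 1.025 × 9.81 = 10.05525 kN/m³.
Let θ = 32° be the plate's angle to the horizontal; measure y along the incline from where the plane meets the free surface. Vertical depth h = y·sinθ with sinθ = 0.529919.
The centroid of a semicircle lies 4r/(3π) = 0.262287 m from the diameter, here below the top edge, so y_c = 1.7 + 0.262287 = 1.96229 m and h_c = 1.96229 × 0.529919 = 1.03985 m.
A = πr²/2 = π × 0.618²/2 = 0.599925 m².
Resultant F = γ·h_c·A = 10.05525 × 1.03985 × 0.599925 = 6.27279 kN.
I_c = (π/8 − 8/(9π))·r⁴ = 0.109757 × 0.618⁴ = 0.0160098 m⁴.
Centre of pressure: y_p = y_c + I_c/(y_c·A) = 1.96229 + 0.0160098/(1.96229 × 0.599925) = 1.96229 + 0.0135996 = 1.97589 m along the plane.
Vertically, h_p = y_p·sinθ = 1.97589 × 0.529919 = 1.04706 m.

h_p = 1.05 m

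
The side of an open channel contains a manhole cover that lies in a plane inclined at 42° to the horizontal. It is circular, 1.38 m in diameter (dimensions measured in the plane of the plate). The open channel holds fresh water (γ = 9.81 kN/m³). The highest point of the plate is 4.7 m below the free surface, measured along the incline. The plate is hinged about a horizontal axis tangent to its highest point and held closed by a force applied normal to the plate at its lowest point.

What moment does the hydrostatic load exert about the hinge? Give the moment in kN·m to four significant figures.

M ≈ 37.68 kN·m

γ = 9.81 kN/m³.
Let θ = 42° be the plate's angle to the horizontal; measure y along the incline from where the plane meets the free surface. Vertical depth h = y·sinθ with sinθ = 0.669131.
The centroid is at the centre, 0.69 m below the top of the plate, so y_c = 4.7 + 0.69 = 5.39 m and h_c = 5.39 × 0.669131 = 3.60662 m.
A = π(0.69)² = 1.49571 m².
Resultant F = γ·h_c·A = 9.81 × 3.60662 × 1.49571 = 52.9196 kN.
I_c = πr⁴/4 = π × 0.69⁴/4 = 0.178027 m⁴.
Centre of pressure: y_p = y_c + I_c/(y_c·A) = 5.39 + 0.178027/(5.39 × 1.49571) = 5.39 + 0.0220826 = 5.41208 m along the plane.
The resultant acts 0.69 + 0.0220826 = 0.712083 m (along the plate) below the hinge at the top edge, so the moment about the hinge is M = F × 0.712083 = 52.9196 × 0.712083 = 37.6831 kN·m.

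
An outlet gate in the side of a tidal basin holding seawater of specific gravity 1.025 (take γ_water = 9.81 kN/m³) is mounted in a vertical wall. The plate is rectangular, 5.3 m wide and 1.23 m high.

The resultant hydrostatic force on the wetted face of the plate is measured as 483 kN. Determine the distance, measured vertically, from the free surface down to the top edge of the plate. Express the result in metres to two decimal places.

γ = 1.025 × 9.81 = 10.05525 kN/m³.
A = 5.3 × 1.23 = 6.519 m².
From F = γ·h_c·A, the centroid depth is h_c = 483/(10.05525 × 6.519) = 7.3684 m.
The centroid lies 1.23/2 = 0.615 m below the top edge, so the top edge sits at h_top = 7.3684 − 0.615 = 6.7534 m below the surface.

d_top ≈ 6.75 m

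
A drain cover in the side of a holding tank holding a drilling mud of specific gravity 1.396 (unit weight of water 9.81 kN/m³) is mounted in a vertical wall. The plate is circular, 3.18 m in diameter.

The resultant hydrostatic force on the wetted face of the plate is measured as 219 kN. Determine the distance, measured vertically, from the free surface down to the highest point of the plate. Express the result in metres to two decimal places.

d_top ≈ 0.42 m

γ = 1.396 × 9.81 = 13.69476 kN/m³.
A = π(1.59)² = 7.94226 m².
From F = γ·h_c·A, the centroid depth is h_c = 219/(13.69476 × 7.94226) = 2.01347 m.
The centroid is at the centre, 1.59 m below the top of the plate, so the highest point sits at h_top = 2.01347 − 1.59 = 0.42347 m below the surface.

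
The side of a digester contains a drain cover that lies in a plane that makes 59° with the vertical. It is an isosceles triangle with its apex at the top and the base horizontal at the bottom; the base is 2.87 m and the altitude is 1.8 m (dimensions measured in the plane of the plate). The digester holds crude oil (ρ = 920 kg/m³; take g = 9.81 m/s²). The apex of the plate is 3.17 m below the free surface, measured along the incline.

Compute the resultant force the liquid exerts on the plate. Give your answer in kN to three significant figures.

F ≈ 52.5 kN

γ = ρg = 920 × 9.81 / 1000 = 9.0252 kN/m³.
The plate makes 59° with the vertical, i.e. θ = 90° − 59° = 31° to the horizontal. Measuring y along the incline from the free-surface line, vertical depth h = y·sinθ with sinθ = 0.515038.
With the apex up, the centroid sits 2h/3 = 2 × 1.8/3 = 1.2 m below the apex, so y_c = 3.17 + 1.2 = 4.37 m and h_c = 4.37 × 0.515038 = 2.25072 m.
A = ½ × 2.87 × 1.8 = 2.583 m².
Resultant F = γ·h_c·A = 9.0252 × 2.25072 × 2.583 = 52.469 kN.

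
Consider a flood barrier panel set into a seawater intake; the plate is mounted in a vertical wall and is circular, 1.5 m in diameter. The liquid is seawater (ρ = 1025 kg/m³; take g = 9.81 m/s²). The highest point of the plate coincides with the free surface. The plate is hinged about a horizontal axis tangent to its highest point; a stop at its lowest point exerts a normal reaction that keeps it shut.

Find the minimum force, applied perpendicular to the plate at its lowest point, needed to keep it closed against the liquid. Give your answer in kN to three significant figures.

γ = ρg = 1025 × 9.81 / 1000 = 10.05525 kN/m³.
The centroid is at the centre, 0.75 m below the top of the plate, so the centroid depth is h_c = 0.75 m.
A = π(0.75)² = 1.76715 m².
Resultant F = γ·h_c·A = 10.05525 × 0.75 × 1.76715 = 13.3269 kN.
I_c = πr⁴/4 = π × 0.75⁴/4 = 0.248505 m⁴.
Centre of pressure: y_p = y_c + I_c/(y_c·A) = 0.75 + 0.248505/(0.75 × 1.76715) = 0.75 + 0.1875 = 0.9375 m along the plane.
The resultant acts 0.75 + 0.1875 = 0.9375 m (along the plate) below the hinge at the top edge, so the moment about the hinge is M = F × 0.9375 = 13.3269 × 0.9375 = 12.494 kN·m.
A normal force at the bottom, 1.5 m from the hinge, must supply this moment: P = 12.494/1.5 = 8.32933 kN.

P ≈ 8.33 kN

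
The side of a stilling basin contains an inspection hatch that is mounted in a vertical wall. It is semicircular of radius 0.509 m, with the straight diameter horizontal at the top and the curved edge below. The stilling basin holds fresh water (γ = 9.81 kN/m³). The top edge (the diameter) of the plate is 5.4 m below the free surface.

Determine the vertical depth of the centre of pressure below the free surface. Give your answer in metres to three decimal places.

h_p = 5.619 m

γ = 9.81 kN/m³.
The centroid of a semicircle lies 4r/(3π) = 0.216026 m from the diameter, here below the top edge, so the centroid depth is h_c = 5.4 + 0.216026 = 5.61603 m.
A = πr²/2 = π × 0.509²/2 = 0.406963 m².
Resultant F = γ·h_c·A = 9.81 × 5.61603 × 0.406963 = 22.4209 kN.
I_c = (π/8 − 8/(9π))·r⁴ = 0.109757 × 0.509⁴ = 0.00736722 m⁴.
Centre of pressure: y_p = y_c + I_c/(y_c·A) = 5.61603 + 0.00736722/(5.61603 × 0.406963) = 5.61603 + 0.00322344 = 5.61925 m along the plane.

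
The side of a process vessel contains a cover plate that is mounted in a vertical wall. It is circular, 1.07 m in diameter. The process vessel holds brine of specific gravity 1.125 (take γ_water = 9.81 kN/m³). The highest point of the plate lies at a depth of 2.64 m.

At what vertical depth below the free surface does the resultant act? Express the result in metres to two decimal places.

γ = 1.125 × 9.81 = 11.03625 kN/m³.
The centroid is at the centre, 0.535 m below the top of the plate, so the centroid depth is h_c = 2.64 + 0.535 = 3.175 m.
A = π(0.535)² = 0.899202 m².
Resultant F = γ·h_c·A = 11.03625 × 3.175 × 0.899202 = 31.5081 kN.
I_c = πr⁴/4 = π × 0.535⁴/4 = 0.0643435 m⁴.
Centre of pressure: y_p = y_c + I_c/(y_c·A) = 3.175 + 0.0643435/(3.175 × 0.899202) = 3.175 + 0.0225374 = 3.19754 m along the plane.

h_p = 3.20 m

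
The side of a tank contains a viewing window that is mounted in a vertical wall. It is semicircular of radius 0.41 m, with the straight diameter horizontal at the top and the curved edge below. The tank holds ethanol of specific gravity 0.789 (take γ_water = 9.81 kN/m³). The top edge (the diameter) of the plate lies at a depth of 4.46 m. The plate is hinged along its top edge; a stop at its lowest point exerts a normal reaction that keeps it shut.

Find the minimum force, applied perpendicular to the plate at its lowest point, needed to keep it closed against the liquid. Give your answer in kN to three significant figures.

γ = 0.789 × 9.81 = 7.74009 kN/m³.
The centroid of a semicircle lies 4r/(3π) = 0.174009 m from the diameter, here below the top edge, so the centroid depth is h_c = 4.46 + 0.174009 = 4.63401 m.
A = πr²/2 = π × 0.41²/2 = 0.264051 m².
Resultant F = γ·h_c·A = 7.74009 × 4.63401 × 0.264051 = 9.47089 kN.
I_c = (π/8 − 8/(9π))·r⁴ = 0.109757 × 0.41⁴ = 0.00310147 m⁴.
Centre of pressure: y_p = y_c + I_c/(y_c·A) = 4.63401 + 0.00310147/(4.63401 × 0.264051) = 4.63401 + 0.00253468 = 4.63654 m along the plane.
The resultant acts 0.174009 + 0.00253468 = 0.176544 m (along the plate) below the hinge at the top edge, so the moment about the hinge is M = F × 0.176544 = 9.47089 × 0.176544 = 1.67203 kN·m.
A normal force at the bottom, 0.41 m from the hinge, must supply this moment: P = 1.67203/0.41 = 4.07812 kN.

P ≈ 4.08 kN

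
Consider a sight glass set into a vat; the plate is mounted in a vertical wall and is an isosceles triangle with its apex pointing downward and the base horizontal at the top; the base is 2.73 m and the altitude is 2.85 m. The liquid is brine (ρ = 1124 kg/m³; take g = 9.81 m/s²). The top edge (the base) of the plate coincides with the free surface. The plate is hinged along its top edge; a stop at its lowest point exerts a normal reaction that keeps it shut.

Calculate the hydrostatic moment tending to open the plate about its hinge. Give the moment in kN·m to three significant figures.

M ≈ 58.1 kN·m

γ = ρg = 1124 × 9.81 / 1000 = 11.02644 kN/m³.
With the apex down, the centroid sits h/3 = 2.85/3 = 0.95 m below the base (the top edge), so the centroid depth is h_c = 0.95 m.
A = ½ × 2.73 × 2.85 = 3.89025 m².
Resultant F = γ·h_c·A = 11.02644 × 0.95 × 3.89025 = 40.7508 kN.
I_c = b·h³/36 = 2.73 × 2.85³/36 = 1.75548 m⁴.
Centre of pressure: y_p = y_c + I_c/(y_c·A) = 0.95 + 1.75548/(0.95 × 3.89025) = 0.95 + 0.475001 = 1.425 m along the plane.
The resultant acts 0.95 + 0.475001 = 1.425 m (along the plate) below the hinge at the top edge, so the moment about the hinge is M = F × 1.425 = 40.7508 × 1.425 = 58.0699 kN·m.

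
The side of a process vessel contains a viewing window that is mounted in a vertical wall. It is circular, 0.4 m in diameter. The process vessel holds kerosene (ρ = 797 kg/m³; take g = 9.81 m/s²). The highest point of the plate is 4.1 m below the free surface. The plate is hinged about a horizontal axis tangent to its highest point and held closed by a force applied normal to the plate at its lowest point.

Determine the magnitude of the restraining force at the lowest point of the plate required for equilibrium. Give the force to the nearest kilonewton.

γ = ρg = 797 × 9.81 / 1000 = 7.81857 kN/m³.
The centroid is at the centre, 0.2 m below the top of the plate, so the centroid depth is h_c = 4.1 + 0.2 = 4.3 m.
A = π(0.2)² = 0.125664 m².
Resultant F = γ·h_c·A = 7.81857 × 4.3 × 0.125664 = 4.2248 kN.
I_c = πr⁴/4 = π × 0.2⁴/4 = 0.00125664 m⁴.
Centre of pressure: y_p = y_c + I_c/(y_c·A) = 4.3 + 0.00125664/(4.3 × 0.125664) = 4.3 + 0.00232558 = 4.30233 m along the plane.
The resultant acts 0.2 + 0.00232558 = 0.202326 m (along the plate) below the hinge at the top edge, so the moment about the hinge is M = F × 0.202326 = 4.2248 × 0.202326 = 0.854787 kN·m.
A normal force at the bottom, 0.4 m from the hinge, must supply this moment: P = 0.854787/0.4 = 2.13697 kN.

P ≈ 2 kN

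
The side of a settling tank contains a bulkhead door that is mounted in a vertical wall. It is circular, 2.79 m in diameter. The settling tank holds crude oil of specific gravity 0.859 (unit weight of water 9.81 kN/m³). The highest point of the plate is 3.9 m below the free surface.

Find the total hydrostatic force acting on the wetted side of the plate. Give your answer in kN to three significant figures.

γ = 0.859 × 9.81 = 8.42679 kN/m³.
The centroid is at the centre, 1.395 m below the top of the plate, so the centroid depth is h_c = 3.9 + 1.395 = 5.295 m.
A = π(1.395)² = 6.11362 m².
Resultant F = γ·h_c·A = 8.42679 × 5.295 × 6.11362 = 272.789 kN.

F ≈ 273 kN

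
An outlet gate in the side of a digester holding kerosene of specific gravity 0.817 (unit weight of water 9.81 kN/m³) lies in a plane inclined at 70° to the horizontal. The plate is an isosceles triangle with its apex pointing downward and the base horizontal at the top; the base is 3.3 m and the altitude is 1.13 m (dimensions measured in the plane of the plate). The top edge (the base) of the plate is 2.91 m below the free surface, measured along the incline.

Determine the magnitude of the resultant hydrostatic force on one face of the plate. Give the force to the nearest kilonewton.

γ = 0.817 × 9.81 = 8.01477 kN/m³.
Let θ = 70° be the plate's angle to the horizontal; measure y along the incline from where the plane meets the free surface. Vertical depth h = y·sinθ with sinθ = 0.939693.
With the apex down, the centroid sits h/3 = 1.13/3 = 0.376667 m below the base (the top edge), so y_c = 2.91 + 0.376667 = 3.28667 m and h_c = 3.28667 × 0.939693 = 3.08846 m.
A = ½ × 3.3 × 1.13 = 1.8645 m².
Resultant F = γ·h_c·A = 8.01477 × 3.08846 × 1.8645 = 46.1525 kN.

F ≈ 46 kN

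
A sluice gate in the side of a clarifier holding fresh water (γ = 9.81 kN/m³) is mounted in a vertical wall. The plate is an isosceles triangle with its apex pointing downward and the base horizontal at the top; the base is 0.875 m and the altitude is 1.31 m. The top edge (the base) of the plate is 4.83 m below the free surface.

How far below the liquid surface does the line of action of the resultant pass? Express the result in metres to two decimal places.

h_p = 5.28 m

γ = 9.81 kN/m³.
With the apex down, the centroid sits h/3 = 1.31/3 = 0.436667 m below the base (the top edge), so the centroid depth is h_c = 4.83 + 0.436667 = 5.26667 m.
A = ½ × 0.875 × 1.31 = 0.573125 m².
Resultant F = γ·h_c·A = 9.81 × 5.26667 × 0.573125 = 29.6111 kN.
I_c = b·h³/36 = 0.875 × 1.31³/36 = 0.0546411 m⁴.
Centre of pressure: y_p = y_c + I_c/(y_c·A) = 5.26667 + 0.0546411/(5.26667 × 0.573125) = 5.26667 + 0.0181023 = 5.28477 m along the plane.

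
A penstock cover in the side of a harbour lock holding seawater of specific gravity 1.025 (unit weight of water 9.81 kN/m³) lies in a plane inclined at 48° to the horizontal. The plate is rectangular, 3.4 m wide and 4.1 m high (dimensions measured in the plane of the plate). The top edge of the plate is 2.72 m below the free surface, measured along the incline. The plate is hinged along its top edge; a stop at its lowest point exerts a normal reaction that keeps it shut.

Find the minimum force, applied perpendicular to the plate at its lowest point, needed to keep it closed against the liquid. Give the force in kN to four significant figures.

P ≈ 284.0 kN

γ = 1.025 × 9.81 = 10.05525 kN/m³.
Let θ = 48° be the plate's angle to the horizontal; measure y along the incline from where the plane meets the free surface. Vertical depth h = y·sinθ with sinθ = 0.743145.
The centroid lies 4.1/2 = 2.05 m below the top edge, so y_c = 2.72 + 2.05 = 4.77 m and h_c = 4.77 × 0.743145 = 3.5448 m.
A = 3.4 × 4.1 = 13.94 m².
Resultant F = γ·h_c·A = 10.05525 × 3.5448 × 13.94 = 496.875 kN.
I_c = b·h³/12 = 3.4 × 4.1³/12 = 19.5276 m⁴.
Centre of pressure: y_p = y_c + I_c/(y_c·A) = 4.77 + 19.5276/(4.77 × 13.94) = 4.77 + 0.293676 = 5.06368 m along the plane.
The resultant acts 2.05 + 0.293676 = 2.34368 m (along the plate) below the hinge at the top edge, so the moment about the hinge is M = F × 2.34368 = 496.875 × 2.34368 = 1164.52 kN·m.
A normal force at the bottom, 4.1 m from the hinge, must supply this moment: P = 1164.52/4.1 = 284.029 kN.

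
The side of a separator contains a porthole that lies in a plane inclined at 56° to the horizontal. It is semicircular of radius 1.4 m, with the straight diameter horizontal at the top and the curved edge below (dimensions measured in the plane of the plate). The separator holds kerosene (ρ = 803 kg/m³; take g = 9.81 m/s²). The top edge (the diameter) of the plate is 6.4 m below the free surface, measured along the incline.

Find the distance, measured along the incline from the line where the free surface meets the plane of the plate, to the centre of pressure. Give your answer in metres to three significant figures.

y_p = 7.01 m

γ = ρg = 803 × 9.81 / 1000 = 7.87743 kN/m³.
Let θ = 56° be the plate's angle to the horizontal; measure y along the incline from where the plane meets the free surface. Vertical depth h = y·sinθ with sinθ = 0.829038.
The centroid of a semicircle lies 4r/(3π) = 0.594178 m from the diameter, here below the top edge, so y_c = 6.4 + 0.594178 = 6.99418 m and h_c = 6.99418 × 0.829038 = 5.79844 m.
A = πr²/2 = π × 1.4²/2 = 3.07876 m².
Resultant F = γ·h_c·A = 7.87743 × 5.79844 × 3.07876 = 140.628 kN.
I_c = (π/8 − 8/(9π))·r⁴ = 0.109757 × 1.4⁴ = 0.421642 m⁴.
Centre of pressure: y_p = y_c + I_c/(y_c·A) = 6.99418 + 0.421642/(6.99418 × 3.07876) = 6.99418 + 0.0195808 = 7.01376 m along the plane.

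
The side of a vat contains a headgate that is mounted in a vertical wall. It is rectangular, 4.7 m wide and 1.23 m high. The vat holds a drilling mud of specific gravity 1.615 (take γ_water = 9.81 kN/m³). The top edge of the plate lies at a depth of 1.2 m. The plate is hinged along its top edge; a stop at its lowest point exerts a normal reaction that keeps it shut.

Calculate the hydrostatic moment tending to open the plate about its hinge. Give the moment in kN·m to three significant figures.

γ = 1.615 × 9.81 = 15.84315 kN/m³.
The centroid lies 1.23/2 = 0.615 m below the top edge, so the centroid depth is h_c = 1.2 + 0.615 = 1.815 m.
A = 4.7 × 1.23 = 5.781 m².
Resultant F = γ·h_c·A = 15.84315 × 1.815 × 5.781 = 166.234 kN.
I_c = b·h³/12 = 4.7 × 1.23³/12 = 0.72884 m⁴.
Centre of pressure: y_p = y_c + I_c/(y_c·A) = 1.815 + 0.72884/(1.815 × 5.781) = 1.815 + 0.0694629 = 1.88446 m along the plane.
The resultant acts 0.615 + 0.0694629 = 0.684463 m (along the plate) below the hinge at the top edge, so the moment about the hinge is M = F × 0.684463 = 166.234 × 0.684463 = 113.781 kN·m.

M ≈ 114 kN·m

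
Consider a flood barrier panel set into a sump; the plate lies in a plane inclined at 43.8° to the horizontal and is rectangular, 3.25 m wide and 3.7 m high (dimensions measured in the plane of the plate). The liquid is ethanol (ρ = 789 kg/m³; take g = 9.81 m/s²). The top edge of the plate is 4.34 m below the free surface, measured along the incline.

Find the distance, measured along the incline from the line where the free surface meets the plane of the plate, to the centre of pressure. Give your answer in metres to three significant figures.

γ = ρg = 789 × 9.81 / 1000 = 7.74009 kN/m³.
Let θ = 43.8° be the plate's angle to the horizontal; measure y along the incline from where the plane meets the free surface. Vertical depth h = y·sinθ with sinθ = 0.692143.
The centroid lies 3.7/2 = 1.85 m below the top edge, so y_c = 4.34 + 1.85 = 6.19 m and h_c = 6.19 × 0.692143 = 4.28437 m.
A = 3.25 × 3.7 = 12.025 m².
Resultant F = γ·h_c·A = 7.74009 × 4.28437 × 12.025 = 398.766 kN.
I_c = b·h³/12 = 3.25 × 3.7³/12 = 13.7185 m⁴.
Centre of pressure: y_p = y_c + I_c/(y_c·A) = 6.19 + 13.7185/(6.19 × 12.025) = 6.19 + 0.184302 = 6.3743 m along the plane.

y_p = 6.37 m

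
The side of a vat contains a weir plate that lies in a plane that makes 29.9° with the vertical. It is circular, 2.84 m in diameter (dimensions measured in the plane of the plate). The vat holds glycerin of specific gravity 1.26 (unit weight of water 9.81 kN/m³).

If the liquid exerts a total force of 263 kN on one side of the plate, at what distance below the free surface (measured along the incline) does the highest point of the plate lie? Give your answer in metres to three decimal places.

y_top ≈ 2.455 m

γ = 1.26 × 9.81 = 12.3606 kN/m³.
A = π(1.42)² = 6.33471 m².
From F = γ·h_c·A, the centroid depth is h_c = 263/(12.3606 × 6.33471) = 3.35884 m.
The plate makes 29.9° with the vertical, i.e. θ = 90° − 29.9° = 60.1° to the horizontal. Measuring y along the incline from the free-surface line, vertical depth h = y·sinθ with sinθ = 0.866897.
Along the incline, y_c = h_c/sinθ = 3.35884/0.866897 = 3.87455 m.
The centroid is at the centre, 1.42 m below the top of the plate, so the highest point sits at y_top = 3.87455 − 1.42 = 2.45455 m along the incline.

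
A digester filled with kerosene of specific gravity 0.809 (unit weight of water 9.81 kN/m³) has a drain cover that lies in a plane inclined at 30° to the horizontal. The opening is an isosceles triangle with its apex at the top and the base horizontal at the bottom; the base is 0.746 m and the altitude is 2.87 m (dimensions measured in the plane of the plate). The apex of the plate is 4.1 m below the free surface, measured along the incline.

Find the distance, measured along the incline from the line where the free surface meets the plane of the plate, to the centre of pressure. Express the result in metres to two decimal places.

γ = 0.809 × 9.81 = 7.93629 kN/m³.
Let θ = 30° be the plate's angle to the horizontal; measure y along the incline from where the plane meets the free surface. Vertical depth h = y·sinθ with sinθ = 0.500000.
With the apex up, the centroid sits 2h/3 = 2 × 2.87/3 = 1.91333 m below the apex, so y_c = 4.1 + 1.91333 = 6.01333 m and h_c = 6.01333 × 0.500000 = 3.00666 m.
A = ½ × 0.746 × 2.87 = 1.07051 m².
Resultant F = γ·h_c·A = 7.93629 × 3.00666 × 1.07051 = 25.5442 kN.
I_c = b·h³/36 = 0.746 × 2.87³/36 = 0.489871 m⁴.
Centre of pressure: y_p = y_c + I_c/(y_c·A) = 6.01333 + 0.489871/(6.01333 × 1.07051) = 6.01333 + 0.0760985 = 6.08943 m along the plane.

y_p = 6.09 m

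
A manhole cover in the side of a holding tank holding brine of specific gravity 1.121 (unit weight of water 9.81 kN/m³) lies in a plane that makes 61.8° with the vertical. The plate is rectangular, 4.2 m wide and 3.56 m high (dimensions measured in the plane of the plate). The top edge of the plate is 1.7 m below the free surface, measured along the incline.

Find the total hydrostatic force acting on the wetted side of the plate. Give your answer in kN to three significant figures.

F ≈ 270 kN

γ = 1.121 × 9.81 = 10.99701 kN/m³.
The plate makes 61.8° with the vertical, i.e. θ = 90° − 61.8° = 28.2° to the horizontal. Measuring y along the incline from the free-surface line, vertical depth h = y·sinθ with sinθ = 0.472551.
The centroid lies 3.56/2 = 1.78 m below the top edge, so y_c = 1.7 + 1.78 = 3.48 m and h_c = 3.48 × 0.472551 = 1.64448 m.
A = 4.2 × 3.56 = 14.952 m².
Resultant F = γ·h_c·A = 10.99701 × 1.64448 × 14.952 = 270.397 kN.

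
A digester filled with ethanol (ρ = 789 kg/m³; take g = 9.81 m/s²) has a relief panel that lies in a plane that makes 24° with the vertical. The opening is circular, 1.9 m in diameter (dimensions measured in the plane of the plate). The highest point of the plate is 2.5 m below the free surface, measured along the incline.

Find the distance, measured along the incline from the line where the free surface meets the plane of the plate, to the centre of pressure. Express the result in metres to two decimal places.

y_p = 3.52 m

γ = ρg = 789 × 9.81 / 1000 = 7.74009 kN/m³.
The plate makes 24° with the vertical, i.e. θ = 90° − 24° = 66° to the horizontal. Measuring y along the incline from the free-surface line, vertical depth h = y·sinθ with sinθ = 0.913545.
The centroid is at the centre, 0.95 m below the top of the plate, so y_c = 2.5 + 0.95 = 3.45 m and h_c = 3.45 × 0.913545 = 3.15173 m.
A = π(0.95)² = 2.83529 m².
Resultant F = γ·h_c·A = 7.74009 × 3.15173 × 2.83529 = 69.166 kN.
I_c = πr⁴/4 = π × 0.95⁴/4 = 0.639712 m⁴.
Centre of pressure: y_p = y_c + I_c/(y_c·A) = 3.45 + 0.639712/(3.45 × 2.83529) = 3.45 + 0.0653985 = 3.5154 m along the plane.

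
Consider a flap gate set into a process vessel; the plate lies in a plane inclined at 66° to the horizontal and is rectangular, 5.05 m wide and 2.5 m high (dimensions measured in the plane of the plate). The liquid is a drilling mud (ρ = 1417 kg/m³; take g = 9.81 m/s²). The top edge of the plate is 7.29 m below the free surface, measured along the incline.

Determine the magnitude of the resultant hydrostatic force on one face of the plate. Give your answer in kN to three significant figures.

γ = ρg = 1417 × 9.81 / 1000 = 13.90077 kN/m³.
Let θ = 66° be the plate's angle to the horizontal; measure y along the incline from where the plane meets the free surface. Vertical depth h = y·sinθ with sinθ = 0.913545.
The centroid lies 2.5/2 = 1.25 m below the top edge, so y_c = 7.29 + 1.25 = 8.54 m and h_c = 8.54 × 0.913545 = 7.80167 m.
A = 5.05 × 2.5 = 12.625 m².
Resultant F = γ·h_c·A = 13.90077 × 7.80167 × 12.625 = 1369.17 kN.

F ≈ 1370 kN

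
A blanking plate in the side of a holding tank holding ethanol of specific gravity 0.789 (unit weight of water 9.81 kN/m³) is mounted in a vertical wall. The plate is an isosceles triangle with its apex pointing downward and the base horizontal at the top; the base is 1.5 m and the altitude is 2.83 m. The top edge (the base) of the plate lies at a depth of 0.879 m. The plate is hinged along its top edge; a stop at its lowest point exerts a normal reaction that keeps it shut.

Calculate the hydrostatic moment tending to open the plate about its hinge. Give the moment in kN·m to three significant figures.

γ = 0.789 × 9.81 = 7.74009 kN/m³.
With the apex down, the centroid sits h/3 = 2.83/3 = 0.943333 m below the base (the top edge), so the centroid depth is h_c = 0.879 + 0.943333 = 1.82233 m.
A = ½ × 1.5 × 2.83 = 2.1225 m².
Resultant F = γ·h_c·A = 7.74009 × 1.82233 × 2.1225 = 29.9379 kN.
I_c = b·h³/36 = 1.5 × 2.83³/36 = 0.944383 m⁴.
Centre of pressure: y_p = y_c + I_c/(y_c·A) = 1.82233 + 0.944383/(1.82233 × 2.1225) = 1.82233 + 0.244159 = 2.06649 m along the plane.
The resultant acts 0.943333 + 0.244159 = 1.18749 m (along the plate) below the hinge at the top edge, so the moment about the hinge is M = F × 1.18749 = 29.9379 × 1.18749 = 35.551 kN·m.

M ≈ 35.6 kN·m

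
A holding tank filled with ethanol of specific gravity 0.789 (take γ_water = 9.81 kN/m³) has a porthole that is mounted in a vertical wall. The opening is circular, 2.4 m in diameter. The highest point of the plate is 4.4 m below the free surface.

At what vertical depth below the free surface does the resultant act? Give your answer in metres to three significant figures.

h_p = 5.66 m

γ = 0.789 × 9.81 = 7.74009 kN/m³.
The centroid is at the centre, 1.2 m below the top of the plate, so the centroid depth is h_c = 4.4 + 1.2 = 5.6 m.
A = π(1.2)² = 4.52389 m².
Resultant F = γ·h_c·A = 7.74009 × 5.6 × 4.52389 = 196.086 kN.
I_c = πr⁴/4 = π × 1.2⁴/4 = 1.6286 m⁴.
Centre of pressure: y_p = y_c + I_c/(y_c·A) = 5.6 + 1.6286/(5.6 × 4.52389) = 5.6 + 0.0642857 = 5.66429 m along the plane.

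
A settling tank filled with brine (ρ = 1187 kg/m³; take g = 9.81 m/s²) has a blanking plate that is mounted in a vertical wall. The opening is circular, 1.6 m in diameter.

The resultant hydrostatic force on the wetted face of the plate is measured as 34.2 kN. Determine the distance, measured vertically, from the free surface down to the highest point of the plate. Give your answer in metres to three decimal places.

d_top ≈ 0.661 m

γ = ρg = 1187 × 9.81 / 1000 = 11.64447 kN/m³.
A = π(0.8)² = 2.01062 m².
From F = γ·h_c·A, the centroid depth is h_c = 34.2/(11.64447 × 2.01062) = 1.46075 m.
The centroid is at the centre, 0.8 m below the top of the plate, so the highest point sits at h_top = 1.46075 − 0.8 = 0.66075 m below the surface.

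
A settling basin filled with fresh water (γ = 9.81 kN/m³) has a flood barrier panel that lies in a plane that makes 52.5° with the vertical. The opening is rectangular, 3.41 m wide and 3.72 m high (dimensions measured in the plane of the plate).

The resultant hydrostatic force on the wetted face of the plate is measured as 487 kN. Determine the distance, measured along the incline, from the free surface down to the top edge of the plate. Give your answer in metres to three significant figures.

y_top ≈ 4.57 m

γ = 9.81 kN/m³.
A = 3.41 × 3.72 = 12.6852 m².
From F = γ·h_c·A, the centroid depth is h_c = 487/(9.81 × 12.6852) = 3.91348 m.
The plate makes 52.5° with the vertical, i.e. θ = 90° − 52.5° = 37.5° to the horizontal. Measuring y along the incline from the free-surface line, vertical depth h = y·sinθ with sinθ = 0.608761.
Along the incline, y_c = h_c/sinθ = 3.91348/0.608761 = 6.4286 m.
The centroid lies 3.72/2 = 1.86 m below the top edge, so the top edge sits at y_top = 6.4286 − 1.86 = 4.5686 m along the incline.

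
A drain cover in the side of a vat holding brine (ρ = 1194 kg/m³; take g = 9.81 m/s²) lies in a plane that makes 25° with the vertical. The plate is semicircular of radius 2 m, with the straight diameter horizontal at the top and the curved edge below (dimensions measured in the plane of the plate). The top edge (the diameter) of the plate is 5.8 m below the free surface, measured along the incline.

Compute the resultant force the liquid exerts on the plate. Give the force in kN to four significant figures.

F ≈ 443.5 kN

γ = ρg = 1194 × 9.81 / 1000 = 11.71314 kN/m³.
The plate makes 25° with the vertical, i.e. θ = 90° − 25° = 65° to the horizontal. Measuring y along the incline from the free-surface line, vertical depth h = y·sinθ with sinθ = 0.906308.
The centroid of a semicircle lies 4r/(3π) = 0.848826 m from the diameter, here below the top edge, so y_c = 5.8 + 0.848826 = 6.64883 m and h_c = 6.64883 × 0.906308 = 6.02589 m.
A = πr²/2 = π × 2²/2 = 6.28319 m².
Resultant F = γ·h_c·A = 11.71314 × 6.02589 × 6.28319 = 443.481 kN.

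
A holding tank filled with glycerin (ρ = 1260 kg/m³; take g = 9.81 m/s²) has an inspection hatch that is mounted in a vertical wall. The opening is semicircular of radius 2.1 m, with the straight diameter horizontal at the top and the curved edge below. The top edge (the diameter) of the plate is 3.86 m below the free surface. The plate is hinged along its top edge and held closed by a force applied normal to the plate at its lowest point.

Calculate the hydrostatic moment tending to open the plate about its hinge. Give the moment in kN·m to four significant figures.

M ≈ 389.0 kN·m

γ = ρg = 1260 × 9.81 / 1000 = 12.3606 kN/m³.
The centroid of a semicircle lies 4r/(3π) = 0.891268 m from the diameter, here below the top edge, so the centroid depth is h_c = 3.86 + 0.891268 = 4.75127 m.
A = πr²/2 = π × 2.1²/2 = 6.92721 m².
Resultant F = γ·h_c·A = 12.3606 × 4.75127 × 6.92721 = 406.825 kN.
I_c = (π/8 − 8/(9π))·r⁴ = 0.109757 × 2.1⁴ = 2.13457 m⁴.
Centre of pressure: y_p = y_c + I_c/(y_c·A) = 4.75127 + 2.13457/(4.75127 × 6.92721) = 4.75127 + 0.0648548 = 4.81612 m along the plane.
The resultant acts 0.891268 + 0.0648548 = 0.956123 m (along the plate) below the hinge at the top edge, so the moment about the hinge is M = F × 0.956123 = 406.825 × 0.956123 = 388.975 kN·m.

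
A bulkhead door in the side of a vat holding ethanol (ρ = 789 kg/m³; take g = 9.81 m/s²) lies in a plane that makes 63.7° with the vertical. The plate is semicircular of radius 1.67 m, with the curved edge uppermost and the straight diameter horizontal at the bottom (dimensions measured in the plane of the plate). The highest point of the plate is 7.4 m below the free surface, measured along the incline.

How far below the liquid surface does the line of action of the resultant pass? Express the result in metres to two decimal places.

h_p = 3.71 m

γ = ρg = 789 × 9.81 / 1000 = 7.74009 kN/m³.
The plate makes 63.7° with the vertical, i.e. θ = 90° − 63.7° = 26.3° to the horizontal. Measuring y along the incline from the free-surface line, vertical depth h = y·sinθ with sinθ = 0.443071.
The centroid lies 4r/(3π) = 0.70877 m above the diameter, so r − 4r/(3π) = 1.67 − 0.70877 = 0.96123 m below the topmost point, so y_c = 7.4 + 0.96123 = 8.36123 m and h_c = 8.36123 × 0.443071 = 3.70462 m.
A = πr²/2 = π × 1.67²/2 = 4.38079 m².
Resultant F = γ·h_c·A = 7.74009 × 3.70462 × 4.38079 = 125.615 kN.
I_c = (π/8 − 8/(9π))·r⁴ = 0.109757 × 1.67⁴ = 0.853686 m⁴.
Centre of pressure: y_p = y_c + I_c/(y_c·A) = 8.36123 + 0.853686/(8.36123 × 4.38079) = 8.36123 + 0.0233064 = 8.38454 m along the plane.
Vertically, h_p = y_p·sinθ = 8.38454 × 0.443071 = 3.71495 m.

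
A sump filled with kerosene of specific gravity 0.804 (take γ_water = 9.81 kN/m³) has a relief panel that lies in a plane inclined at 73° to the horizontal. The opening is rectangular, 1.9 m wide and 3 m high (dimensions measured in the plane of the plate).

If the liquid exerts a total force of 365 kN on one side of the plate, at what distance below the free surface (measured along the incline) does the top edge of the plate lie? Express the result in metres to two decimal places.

γ = 0.804 × 9.81 = 7.88724 kN/m³.
A = 1.9 × 3 = 5.7 m².
From F = γ·h_c·A, the centroid depth is h_c = 365/(7.88724 × 5.7) = 8.11882 m.
Let θ = 73° be the plate's angle to the horizontal; measure y along the incline from where the plane meets the free surface. Vertical depth h = y·sinθ with sinθ = 0.956305.
Along the incline, y_c = h_c/sinθ = 8.11882/0.956305 = 8.48978 m.
The centroid lies 3/2 = 1.5 m below the top edge, so the top edge sits at y_top = 8.48978 − 1.5 = 6.98978 m along the incline.

y_top ≈ 6.99 m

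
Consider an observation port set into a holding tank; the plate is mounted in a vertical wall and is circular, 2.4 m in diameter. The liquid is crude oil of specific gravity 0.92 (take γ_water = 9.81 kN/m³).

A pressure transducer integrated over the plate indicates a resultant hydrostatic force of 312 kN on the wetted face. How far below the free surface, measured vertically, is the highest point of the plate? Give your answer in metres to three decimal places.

d_top ≈ 6.442 m

γ = 0.92 × 9.81 = 9.0252 kN/m³.
A = π(1.2)² = 4.52389 m².
From F = γ·h_c·A, the centroid depth is h_c = 312/(9.0252 × 4.52389) = 7.64163 m.
The centroid is at the centre, 1.2 m below the top of the plate, so the highest point sits at h_top = 7.64163 − 1.2 = 6.44163 m below the surface.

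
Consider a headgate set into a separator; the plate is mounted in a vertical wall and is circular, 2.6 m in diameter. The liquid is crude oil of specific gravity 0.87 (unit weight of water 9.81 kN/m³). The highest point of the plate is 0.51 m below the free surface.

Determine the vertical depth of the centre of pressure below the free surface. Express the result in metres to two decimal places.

γ = 0.87 × 9.81 = 8.5347 kN/m³.
The centroid is at the centre, 1.3 m below the top of the plate, so the centroid depth is h_c = 0.51 + 1.3 = 1.81 m.
A = π(1.3)² = 5.30929 m².
Resultant F = γ·h_c·A = 8.5347 × 1.81 × 5.30929 = 82.0169 kN.
I_c = πr⁴/4 = π × 1.3⁴/4 = 2.24318 m⁴.
Centre of pressure: y_p = y_c + I_c/(y_c·A) = 1.81 + 2.24318/(1.81 × 5.30929) = 1.81 + 0.233426 = 2.04343 m along the plane.

h_p = 2.04 m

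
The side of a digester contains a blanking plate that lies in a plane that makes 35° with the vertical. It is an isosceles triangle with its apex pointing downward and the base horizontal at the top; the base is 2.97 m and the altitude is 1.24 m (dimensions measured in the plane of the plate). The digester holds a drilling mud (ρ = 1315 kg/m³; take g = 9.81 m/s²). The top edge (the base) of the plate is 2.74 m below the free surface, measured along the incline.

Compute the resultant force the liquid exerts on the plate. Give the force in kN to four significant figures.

γ = ρg = 1315 × 9.81 / 1000 = 12.90015 kN/m³.
The plate makes 35° with the vertical, i.e. θ = 90° − 35° = 55° to the horizontal. Measuring y along the incline from the free-surface line, vertical depth h = y·sinθ with sinθ = 0.819152.
With the apex down, the centroid sits h/3 = 1.24/3 = 0.413333 m below the base (the top edge), so y_c = 2.74 + 0.413333 = 3.15333 m and h_c = 3.15333 × 0.819152 = 2.58306 m.
A = ½ × 2.97 × 1.24 = 1.8414 m².
Resultant F = γ·h_c·A = 12.90015 × 2.58306 × 1.8414 = 61.3589 kN.

F ≈ 61.36 kN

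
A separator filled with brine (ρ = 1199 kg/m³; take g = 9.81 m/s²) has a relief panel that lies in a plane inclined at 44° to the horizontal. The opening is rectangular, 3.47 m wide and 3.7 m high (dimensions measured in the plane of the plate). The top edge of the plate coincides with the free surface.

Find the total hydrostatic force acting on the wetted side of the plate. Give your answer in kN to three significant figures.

γ = ρg = 1199 × 9.81 / 1000 = 11.76219 kN/m³.
Let θ = 44° be the plate's angle to the horizontal; measure y along the incline from where the plane meets the free surface. Vertical depth h = y·sinθ with sinθ = 0.694658.
The centroid lies 3.7/2 = 1.85 m below the top edge, so y_c = 1.85 m and h_c = 1.85 × 0.694658 = 1.28512 m.
A = 3.47 × 3.7 = 12.839 m².
Resultant F = γ·h_c·A = 11.76219 × 1.28512 × 12.839 = 194.072 kN.

F ≈ 194 kN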